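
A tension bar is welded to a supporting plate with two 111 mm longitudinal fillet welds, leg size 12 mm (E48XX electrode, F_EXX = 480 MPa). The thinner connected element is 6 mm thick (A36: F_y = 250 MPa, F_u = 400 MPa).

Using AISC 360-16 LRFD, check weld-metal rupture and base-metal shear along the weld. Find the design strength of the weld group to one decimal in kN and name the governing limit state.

199.8 kN (base-metal shear governs)

Weld metal: throat = 0.707×12 = 8.484 mm, L = 2×111 = 222 mm. φR_n = 0.75 × 0.6 × 480 × 8.484 × 222 = 406.8 kN.
Base metal shear (6 mm plate): yield φR_n = 1.0×0.6×250×6×222 = 199.8 kN; rupture φR_n = 0.75×0.6×400×6×222 = 239.8 kN; take 199.8 kN (yield).
Governing: min(406.8, 199.8) = 199.8 kN → base-metal shear.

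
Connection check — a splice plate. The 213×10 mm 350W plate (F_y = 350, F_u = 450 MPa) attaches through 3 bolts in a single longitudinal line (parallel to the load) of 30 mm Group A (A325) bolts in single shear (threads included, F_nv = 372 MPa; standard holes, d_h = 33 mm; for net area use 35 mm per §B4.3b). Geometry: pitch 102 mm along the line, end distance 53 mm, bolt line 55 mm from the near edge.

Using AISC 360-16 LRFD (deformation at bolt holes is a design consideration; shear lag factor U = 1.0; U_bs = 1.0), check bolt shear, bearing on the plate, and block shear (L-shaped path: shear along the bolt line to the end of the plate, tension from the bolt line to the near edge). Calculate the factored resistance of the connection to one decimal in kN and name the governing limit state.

469.8 kN (block shear governs)

Bolt shear: A_b = π(30)²/4 = 706.86 mm². φR_n = 0.75 × 372 × 706.86 × 3 × 1 = 591.6 kN.
Bearing (10 mm plate, F_u = 450 MPa): end bolts L_c = 53 − 33/2 = 36.5, R_n = min(1.2×36.5×10×450, 2.4×30×10×450) = 197.1 kN/bolt; interior L_c = 102 − 33 = 69, R_n = 324 kN/bolt. φR_n = 0.75 × (1×197.1 + 2×324) = 633.8 kN.
Block shear: shear path 1×[53+2×102] = 1×257 mm, A_gv = 2570, A_nv = 1×(257 − 2.5×35)×10 = 1695 mm²; tension to near edge: (55 − 0.5×35)×10 = 375 mm². R_n = min(0.6×450×1695, 0.6×350×2570) + 1.0×450×375 = min(457.65, 539.7) + 168.75 = 626.4 kN. φR_n = 0.75 × 626.4 = 469.8 kN.
Governing: min(591.6, 633.8, 469.8) = 469.8 kN → block shear.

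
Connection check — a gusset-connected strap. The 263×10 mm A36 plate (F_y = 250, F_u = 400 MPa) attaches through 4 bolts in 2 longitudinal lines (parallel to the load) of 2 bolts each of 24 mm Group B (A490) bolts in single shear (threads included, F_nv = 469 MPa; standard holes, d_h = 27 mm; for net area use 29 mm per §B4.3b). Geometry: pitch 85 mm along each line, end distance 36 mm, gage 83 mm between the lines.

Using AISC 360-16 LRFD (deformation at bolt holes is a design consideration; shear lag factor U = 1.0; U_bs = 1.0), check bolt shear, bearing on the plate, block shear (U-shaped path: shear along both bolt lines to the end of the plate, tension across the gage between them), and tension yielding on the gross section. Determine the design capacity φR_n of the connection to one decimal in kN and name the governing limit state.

434.3 kN (block shear governs)

Bolt shear: A_b = π(24)²/4 = 452.39 mm². φR_n = 0.75 × 469 × 452.39 × 4 × 1 = 636.5 kN.
Bearing (10 mm plate, F_u = 400 MPa): end bolts L_c = 36 − 27/2 = 22.5, R_n = min(1.2×22.5×10×400, 2.4×24×10×400) = 108 kN/bolt; interior L_c = 85 − 27 = 58, R_n = 230.4 kN/bolt. φR_n = 0.75 × (2×108 + 2×230.4) = 507.6 kN.
Block shear: shear path 2×[36+1×85] = 2×121 mm, A_gv = 2420, A_nv = 2×(121 − 1.5×29)×10 = 1550 mm²; tension across gage: (83 − 1×29)×10 = 540 mm². R_n = min(0.6×400×1550, 0.6×250×2420) + 1.0×400×540 = min(372, 363) + 216 = 579 kN. φR_n = 0.75 × 579 = 434.3 kN.
Tension yield (gross): A_g = 263×10 = 2630 mm². φR_n = 0.90 × 250 × 2630 = 591.8 kN.
Governing: min(636.5, 507.6, 434.3, 591.8) = 434.3 kN → block shear.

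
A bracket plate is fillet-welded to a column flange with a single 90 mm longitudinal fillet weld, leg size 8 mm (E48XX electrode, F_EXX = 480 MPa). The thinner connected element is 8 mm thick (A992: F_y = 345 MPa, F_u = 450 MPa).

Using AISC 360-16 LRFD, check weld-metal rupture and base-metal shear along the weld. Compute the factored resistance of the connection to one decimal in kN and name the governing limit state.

110.0 kN (weld metal governs)

Weld metal: throat = 0.707×8 = 5.656 mm, L = 90 mm. φR_n = 0.75 × 0.6 × 480 × 5.656 × 90 = 110.0 kN.
Base metal shear (8 mm plate): yield φR_n = 1.0×0.6×345×8×90 = 149.0 kN; rupture φR_n = 0.75×0.6×450×8×90 = 145.8 kN; take 145.8 kN (rupture).
Governing: min(110.0, 145.8) = 110.0 kN → weld metal.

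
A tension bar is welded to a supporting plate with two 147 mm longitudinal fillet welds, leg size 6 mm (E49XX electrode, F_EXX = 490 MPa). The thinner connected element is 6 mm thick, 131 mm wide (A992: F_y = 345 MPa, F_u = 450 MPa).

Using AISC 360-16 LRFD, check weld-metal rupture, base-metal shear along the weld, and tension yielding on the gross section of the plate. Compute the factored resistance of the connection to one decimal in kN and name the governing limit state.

Weld metal: throat = 0.707×6 = 4.242 mm, L = 2×147 = 294 mm. φR_n = 0.75 × 0.6 × 490 × 4.242 × 294 = 275.0 kN.
Base metal shear (6 mm plate): yield φR_n = 1.0×0.6×345×6×294 = 365.1 kN; rupture φR_n = 0.75×0.6×450×6×294 = 357.2 kN; take 357.2 kN (rupture).
Tension yield (gross): A_g = 131×6 = 786 mm². φR_n = 0.90 × 345 × 786 = 244.1 kN.
Governing: min(275.0, 357.2, 244.1) = 244.1 kN → gross-section yield.

244.1 kN (gross-section yield governs)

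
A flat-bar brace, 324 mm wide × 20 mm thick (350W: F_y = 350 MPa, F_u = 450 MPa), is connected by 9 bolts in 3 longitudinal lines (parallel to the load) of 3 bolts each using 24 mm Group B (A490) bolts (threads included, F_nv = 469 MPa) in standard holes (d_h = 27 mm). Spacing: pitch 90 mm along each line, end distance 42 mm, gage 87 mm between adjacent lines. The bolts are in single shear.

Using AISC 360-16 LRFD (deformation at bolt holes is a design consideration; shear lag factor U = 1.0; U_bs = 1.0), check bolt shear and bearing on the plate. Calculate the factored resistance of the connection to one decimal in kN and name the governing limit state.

1432.2 kN (bolt shear governs)

Bolt shear: A_b = π(24)²/4 = 452.39 mm². φR_n = 0.75 × 469 × 452.39 × 9 × 1 = 1432.2 kN.
Bearing (20 mm plate, F_u = 450 MPa): end bolts L_c = 42 − 27/2 = 28.5, R_n = min(1.2×28.5×20×450, 2.4×24×20×450) = 307.8 kN/bolt; interior L_c = 90 − 27 = 63, R_n = 518.4 kN/bolt. φR_n = 0.75 × (3×307.8 + 6×518.4) = 3025.4 kN.
Governing: min(1432.2, 3025.4) = 1432.2 kN → bolt shear.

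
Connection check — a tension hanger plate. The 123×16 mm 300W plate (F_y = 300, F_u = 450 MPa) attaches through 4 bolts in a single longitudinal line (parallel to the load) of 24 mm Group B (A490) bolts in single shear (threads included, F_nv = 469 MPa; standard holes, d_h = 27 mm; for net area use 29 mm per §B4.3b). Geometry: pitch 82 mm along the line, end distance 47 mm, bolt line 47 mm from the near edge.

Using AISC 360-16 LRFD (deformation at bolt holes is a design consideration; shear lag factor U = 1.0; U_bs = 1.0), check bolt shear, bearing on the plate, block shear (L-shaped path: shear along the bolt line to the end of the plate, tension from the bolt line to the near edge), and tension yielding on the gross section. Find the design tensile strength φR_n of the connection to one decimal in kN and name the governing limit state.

Bolt shear: A_b = π(24)²/4 = 452.39 mm². φR_n = 0.75 × 469 × 452.39 × 4 × 1 = 636.5 kN.
Bearing (16 mm plate, F_u = 450 MPa): end bolts L_c = 47 − 27/2 = 33.5, R_n = min(1.2×33.5×16×450, 2.4×24×16×450) = 289.44 kN/bolt; interior L_c = 82 − 27 = 55, R_n = 414.72 kN/bolt. φR_n = 0.75 × (1×289.44 + 3×414.72) = 1150.2 kN.
Block shear: shear path 1×[47+3×82] = 1×293 mm, A_gv = 4688, A_nv = 1×(293 − 3.5×29)×16 = 3064 mm²; tension to near edge: (47 − 0.5×29)×16 = 520 mm². R_n = min(0.6×450×3064, 0.6×300×4688) + 1.0×450×520 = min(827.28, 843.84) + 234 = 1061.3 kN. φR_n = 0.75 × 1061.3 = 796.0 kN.
Tension yield (gross): A_g = 123×16 = 1968 mm². φR_n = 0.90 × 300 × 1968 = 531.4 kN.
Governing: min(636.5, 1150.2, 796.0, 531.4) = 531.4 kN → gross-section yield.

531.4 kN (gross-section yield governs)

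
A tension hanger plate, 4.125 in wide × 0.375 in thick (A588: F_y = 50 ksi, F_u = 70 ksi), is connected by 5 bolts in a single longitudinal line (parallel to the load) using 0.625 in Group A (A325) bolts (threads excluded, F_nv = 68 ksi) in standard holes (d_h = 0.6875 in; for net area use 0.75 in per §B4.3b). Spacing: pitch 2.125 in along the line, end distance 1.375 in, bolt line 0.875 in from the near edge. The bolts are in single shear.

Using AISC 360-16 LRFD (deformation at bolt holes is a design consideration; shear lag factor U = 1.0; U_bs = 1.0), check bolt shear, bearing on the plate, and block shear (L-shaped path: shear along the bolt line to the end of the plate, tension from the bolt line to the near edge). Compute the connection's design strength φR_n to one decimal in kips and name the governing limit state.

Bolt shear: A_b = π(0.625)²/4 = 0.3068 in². φR_n = 0.75 × 68 × 0.3068 × 5 × 1 = 78.2 kips.
Bearing (0.375 in plate, F_u = 70 ksi): end bolts L_c = 1.375 − 0.6875/2 = 1.03125, R_n = min(1.2×1.03125×0.375×70, 2.4×0.625×0.375×70) = 32.484 kips/bolt; interior L_c = 2.125 − 0.6875 = 1.4375, R_n = 39.375 kips/bolt. φR_n = 0.75 × (1×32.484 + 4×39.375) = 142.5 kips.
Block shear: shear path 1×[1.375+4×2.125] = 1×9.875 in, A_gv = 3.7031, A_nv = 1×(9.875 − 4.5×0.75)×0.375 = 2.4375 in²; tension to near edge: (0.875 − 0.5×0.75)×0.375 = 0.1875 in². R_n = min(0.6×70×2.4375, 0.6×50×3.7031) + 1.0×70×0.1875 = min(102.38, 111.09) + 13.125 = 115.51 kips. φR_n = 0.75 × 115.51 = 86.6 kips.
Governing: min(78.2, 142.5, 86.6) = 78.2 kips → bolt shear.

78.2 kips (bolt shear governs)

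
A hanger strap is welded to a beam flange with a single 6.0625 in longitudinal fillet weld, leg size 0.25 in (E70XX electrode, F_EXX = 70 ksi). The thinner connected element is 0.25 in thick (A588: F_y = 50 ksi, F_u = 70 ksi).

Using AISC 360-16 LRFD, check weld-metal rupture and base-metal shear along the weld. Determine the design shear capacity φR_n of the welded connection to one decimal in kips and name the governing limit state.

33.8 kips (weld metal governs)

Weld metal: throat = 0.707×0.25 = 0.17675 in, L = 6.0625 in. φR_n = 0.75 × 0.6 × 70 × 0.17675 × 6.0625 = 33.8 kips.
Base metal shear (0.25 in plate): yield φR_n = 1.0×0.6×50×0.25×6.0625 = 45.5 kips; rupture φR_n = 0.75×0.6×70×0.25×6.0625 = 47.7 kips; take 45.5 kips (yield).
Governing: min(33.8, 45.5) = 33.8 kips → weld metal.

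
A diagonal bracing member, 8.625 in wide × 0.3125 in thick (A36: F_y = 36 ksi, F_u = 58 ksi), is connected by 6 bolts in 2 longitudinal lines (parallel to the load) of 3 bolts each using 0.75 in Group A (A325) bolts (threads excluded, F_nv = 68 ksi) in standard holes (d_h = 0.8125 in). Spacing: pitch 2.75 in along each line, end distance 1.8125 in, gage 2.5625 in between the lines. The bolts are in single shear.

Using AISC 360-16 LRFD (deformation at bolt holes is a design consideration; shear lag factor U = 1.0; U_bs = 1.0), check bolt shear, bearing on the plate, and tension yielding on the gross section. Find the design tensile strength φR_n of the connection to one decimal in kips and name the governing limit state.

Bolt shear: A_b = π(0.75)²/4 = 0.44179 in². φR_n = 0.75 × 68 × 0.44179 × 6 × 1 = 135.2 kips.
Bearing (0.3125 in plate, F_u = 58 ksi): end bolts L_c = 1.8125 − 0.8125/2 = 1.40625, R_n = min(1.2×1.40625×0.3125×58, 2.4×0.75×0.3125×58) = 30.586 kips/bolt; interior L_c = 2.75 − 0.8125 = 1.9375, R_n = 32.625 kips/bolt. φR_n = 0.75 × (2×30.586 + 4×32.625) = 143.8 kips.
Tension yield (gross): A_g = 8.625×0.3125 = 2.6953 in². φR_n = 0.90 × 36 × 2.6953 = 87.3 kips.
Governing: min(135.2, 143.8, 87.3) = 87.3 kips → gross-section yield.

87.3 kips (gross-section yield governs)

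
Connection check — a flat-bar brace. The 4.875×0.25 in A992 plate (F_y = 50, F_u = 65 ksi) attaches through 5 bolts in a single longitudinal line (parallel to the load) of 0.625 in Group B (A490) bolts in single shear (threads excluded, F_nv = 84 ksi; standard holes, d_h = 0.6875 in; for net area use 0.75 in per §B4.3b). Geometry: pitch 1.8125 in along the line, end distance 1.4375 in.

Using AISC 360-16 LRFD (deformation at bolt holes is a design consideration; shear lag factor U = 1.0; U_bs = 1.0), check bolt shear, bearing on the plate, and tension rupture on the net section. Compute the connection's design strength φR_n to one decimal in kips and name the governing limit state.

50.3 kips (net-section rupture governs)

Bolt shear: A_b = π(0.625)²/4 = 0.3068 in². φR_n = 0.75 × 84 × 0.3068 × 5 × 1 = 96.6 kips.
Bearing (0.25 in plate, F_u = 65 ksi): end bolts L_c = 1.4375 − 0.6875/2 = 1.09375, R_n = min(1.2×1.09375×0.25×65, 2.4×0.625×0.25×65) = 21.328 kips/bolt; interior L_c = 1.8125 − 0.6875 = 1.125, R_n = 21.938 kips/bolt. φR_n = 0.75 × (1×21.328 + 4×21.938) = 81.8 kips.
Tension rupture (net): A_n = (4.875 − 1×0.75)×0.25 = 1.0313 in² (U = 1.0, A_e = A_n). φR_n = 0.75 × 65 × 1.0313 = 50.3 kips.
Governing: min(96.6, 81.8, 50.3) = 50.3 kips → net-section rupture.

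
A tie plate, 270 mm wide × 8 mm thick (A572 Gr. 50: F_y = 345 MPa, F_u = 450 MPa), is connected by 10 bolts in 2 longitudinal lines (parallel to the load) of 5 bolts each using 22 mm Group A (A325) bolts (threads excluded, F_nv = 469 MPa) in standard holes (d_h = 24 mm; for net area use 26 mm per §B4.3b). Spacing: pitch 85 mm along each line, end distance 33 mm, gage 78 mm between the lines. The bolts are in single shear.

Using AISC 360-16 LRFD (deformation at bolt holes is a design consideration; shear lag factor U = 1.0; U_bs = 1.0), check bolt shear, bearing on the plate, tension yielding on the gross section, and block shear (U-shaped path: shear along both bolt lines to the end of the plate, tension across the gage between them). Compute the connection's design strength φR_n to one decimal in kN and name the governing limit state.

Bolt shear: A_b = π(22)²/4 = 380.13 mm². φR_n = 0.75 × 469 × 380.13 × 10 × 1 = 1337.1 kN.
Bearing (8 mm plate, F_u = 450 MPa): end bolts L_c = 33 − 24/2 = 21, R_n = min(1.2×21×8×450, 2.4×22×8×450) = 90.72 kN/bolt; interior L_c = 85 − 24 = 61, R_n = 190.08 kN/bolt. φR_n = 0.75 × (2×90.72 + 8×190.08) = 1276.6 kN.
Tension yield (gross): A_g = 270×8 = 2160 mm². φR_n = 0.90 × 345 × 2160 = 670.7 kN.
Block shear: shear path 2×[33+4×85] = 2×373 mm, A_gv = 5968, A_nv = 2×(373 − 4.5×26)×8 = 4096 mm²; tension across gage: (78 − 1×26)×8 = 416 mm². R_n = min(0.6×450×4096, 0.6×345×5968) + 1.0×450×416 = min(1105.9, 1235.4) + 187.2 = 1293.1 kN. φR_n = 0.75 × 1293.1 = 969.8 kN.
Governing: min(1337.1, 1276.6, 670.7, 969.8) = 670.7 kN → gross-section yield.

670.7 kN (gross-section yield governs)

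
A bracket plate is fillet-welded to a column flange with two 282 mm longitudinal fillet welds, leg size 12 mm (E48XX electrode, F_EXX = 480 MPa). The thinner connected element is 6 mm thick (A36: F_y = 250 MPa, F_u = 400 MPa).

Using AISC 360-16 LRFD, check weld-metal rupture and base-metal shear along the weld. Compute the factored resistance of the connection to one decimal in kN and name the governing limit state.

507.6 kN (base-metal shear governs)

Weld metal: throat = 0.707×12 = 8.484 mm, L = 2×282 = 564 mm. φR_n = 0.75 × 0.6 × 480 × 8.484 × 564 = 1033.6 kN.
Base metal shear (6 mm plate): yield φR_n = 1.0×0.6×250×6×564 = 507.6 kN; rupture φR_n = 0.75×0.6×400×6×564 = 609.1 kN; take 507.6 kN (yield).
Governing: min(1033.6, 507.6) = 507.6 kN → base-metal shear.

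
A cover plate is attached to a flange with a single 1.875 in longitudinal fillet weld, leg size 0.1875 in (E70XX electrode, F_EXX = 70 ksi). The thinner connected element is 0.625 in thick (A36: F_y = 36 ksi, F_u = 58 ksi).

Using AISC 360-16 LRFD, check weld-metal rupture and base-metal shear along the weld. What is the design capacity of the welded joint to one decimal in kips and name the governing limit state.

Weld metal: throat = 0.707×0.1875 = 0.13256 in, L = 1.875 in. φR_n = 0.75 × 0.6 × 70 × 0.13256 × 1.875 = 7.8 kips.
Base metal shear (0.625 in plate): yield φR_n = 1.0×0.6×36×0.625×1.875 = 25.3 kips; rupture φR_n = 0.75×0.6×58×0.625×1.875 = 30.6 kips; take 25.3 kips (yield).
Governing: min(7.8, 25.3) = 7.8 kips → weld metal.

7.8 kips (weld metal governs)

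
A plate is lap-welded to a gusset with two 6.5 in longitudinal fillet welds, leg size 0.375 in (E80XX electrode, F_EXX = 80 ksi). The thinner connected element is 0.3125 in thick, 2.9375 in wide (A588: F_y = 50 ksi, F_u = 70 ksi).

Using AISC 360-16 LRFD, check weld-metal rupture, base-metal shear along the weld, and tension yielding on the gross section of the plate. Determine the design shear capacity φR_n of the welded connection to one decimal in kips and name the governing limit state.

Weld metal: throat = 0.707×0.375 = 0.26513 in, L = 2×6.5 = 13 in. φR_n = 0.75 × 0.6 × 80 × 0.26513 × 13 = 124.1 kips.
Base metal shear (0.3125 in plate): yield φR_n = 1.0×0.6×50×0.3125×13 = 121.9 kips; rupture φR_n = 0.75×0.6×70×0.3125×13 = 128.0 kips; take 121.9 kips (yield).
Tension yield (gross): A_g = 2.9375×0.3125 = 0.91797 in². φR_n = 0.90 × 50 × 0.91797 = 41.3 kips.
Governing: min(124.1, 121.9, 41.3) = 41.3 kips → gross-section yield.

41.3 kips (gross-section yield governs)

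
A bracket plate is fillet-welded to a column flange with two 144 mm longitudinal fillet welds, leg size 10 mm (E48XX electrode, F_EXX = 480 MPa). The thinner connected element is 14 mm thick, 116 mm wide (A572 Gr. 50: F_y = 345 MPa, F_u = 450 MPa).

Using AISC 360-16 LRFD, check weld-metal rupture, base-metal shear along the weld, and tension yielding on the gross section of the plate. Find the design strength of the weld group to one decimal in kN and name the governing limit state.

Weld metal: throat = 0.707×10 = 7.07 mm, L = 2×144 = 288 mm. φR_n = 0.75 × 0.6 × 480 × 7.07 × 288 = 439.8 kN.
Base metal shear (14 mm plate): yield φR_n = 1.0×0.6×345×14×288 = 834.6 kN; rupture φR_n = 0.75×0.6×450×14×288 = 816.5 kN; take 816.5 kN (rupture).
Tension yield (gross): A_g = 116×14 = 1624 mm². φR_n = 0.90 × 345 × 1624 = 504.3 kN.
Governing: min(439.8, 816.5, 504.3) = 439.8 kN → weld metal.

439.8 kN (weld metal governs)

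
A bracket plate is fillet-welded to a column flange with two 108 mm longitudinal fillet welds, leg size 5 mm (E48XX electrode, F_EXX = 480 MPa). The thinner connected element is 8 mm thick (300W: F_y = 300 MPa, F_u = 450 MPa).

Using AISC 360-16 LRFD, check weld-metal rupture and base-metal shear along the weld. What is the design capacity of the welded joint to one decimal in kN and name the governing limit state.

164.9 kN (weld metal governs)

Weld metal: throat = 0.707×5 = 3.535 mm, L = 2×108 = 216 mm. φR_n = 0.75 × 0.6 × 480 × 3.535 × 216 = 164.9 kN.
Base metal shear (8 mm plate): yield φR_n = 1.0×0.6×300×8×216 = 311.0 kN; rupture φR_n = 0.75×0.6×450×8×216 = 349.9 kN; take 311.0 kN (yield).
Governing: min(164.9, 311.0) = 164.9 kN → weld metal.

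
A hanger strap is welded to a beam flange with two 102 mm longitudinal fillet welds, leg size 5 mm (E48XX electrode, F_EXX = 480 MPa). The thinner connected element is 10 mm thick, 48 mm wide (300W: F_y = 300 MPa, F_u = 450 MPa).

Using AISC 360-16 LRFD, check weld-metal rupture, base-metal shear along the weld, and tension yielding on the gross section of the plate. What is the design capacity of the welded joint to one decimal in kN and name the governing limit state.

129.6 kN (gross-section yield governs)

Weld metal: throat = 0.707×5 = 3.535 mm, L = 2×102 = 204 mm. φR_n = 0.75 × 0.6 × 480 × 3.535 × 204 = 155.8 kN.
Base metal shear (10 mm plate): yield φR_n = 1.0×0.6×300×10×204 = 367.2 kN; rupture φR_n = 0.75×0.6×450×10×204 = 413.1 kN; take 367.2 kN (yield).
Tension yield (gross): A_g = 48×10 = 480 mm². φR_n = 0.90 × 300 × 480 = 129.6 kN.
Governing: min(155.8, 367.2, 129.6) = 129.6 kN → gross-section yield.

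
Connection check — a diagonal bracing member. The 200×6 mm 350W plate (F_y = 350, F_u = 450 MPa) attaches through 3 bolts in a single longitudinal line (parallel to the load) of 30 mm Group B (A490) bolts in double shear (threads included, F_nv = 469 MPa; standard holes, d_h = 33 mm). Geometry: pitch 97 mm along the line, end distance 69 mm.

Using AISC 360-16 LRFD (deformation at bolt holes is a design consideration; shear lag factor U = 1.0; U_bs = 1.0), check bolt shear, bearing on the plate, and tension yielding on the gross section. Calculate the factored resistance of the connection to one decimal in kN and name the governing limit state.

Bolt shear: A_b = π(30)²/4 = 706.86 mm². φR_n = 0.75 × 469 × 706.86 × 3 × 2 = 1491.8 kN.
Bearing (6 mm plate, F_u = 450 MPa): end bolts L_c = 69 − 33/2 = 52.5, R_n = min(1.2×52.5×6×450, 2.4×30×6×450) = 170.1 kN/bolt; interior L_c = 97 − 33 = 64, R_n = 194.4 kN/bolt. φR_n = 0.75 × (1×170.1 + 2×194.4) = 419.2 kN.
Tension yield (gross): A_g = 200×6 = 1200 mm². φR_n = 0.90 × 350 × 1200 = 378.0 kN.
Governing: min(1491.8, 419.2, 378.0) = 378.0 kN → gross-section yield.

378.0 kN (gross-section yield governs)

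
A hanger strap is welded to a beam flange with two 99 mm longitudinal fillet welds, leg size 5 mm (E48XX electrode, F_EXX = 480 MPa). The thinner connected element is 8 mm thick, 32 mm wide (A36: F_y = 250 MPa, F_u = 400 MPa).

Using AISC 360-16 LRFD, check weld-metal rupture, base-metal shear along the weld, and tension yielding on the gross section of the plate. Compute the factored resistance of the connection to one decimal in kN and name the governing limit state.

57.6 kN (gross-section yield governs)

Weld metal: throat = 0.707×5 = 3.535 mm, L = 2×99 = 198 mm. φR_n = 0.75 × 0.6 × 480 × 3.535 × 198 = 151.2 kN.
Base metal shear (8 mm plate): yield φR_n = 1.0×0.6×250×8×198 = 237.6 kN; rupture φR_n = 0.75×0.6×400×8×198 = 285.1 kN; take 237.6 kN (yield).
Tension yield (gross): A_g = 32×8 = 256 mm². φR_n = 0.90 × 250 × 256 = 57.6 kN.
Governing: min(151.2, 237.6, 57.6) = 57.6 kN → gross-section yield.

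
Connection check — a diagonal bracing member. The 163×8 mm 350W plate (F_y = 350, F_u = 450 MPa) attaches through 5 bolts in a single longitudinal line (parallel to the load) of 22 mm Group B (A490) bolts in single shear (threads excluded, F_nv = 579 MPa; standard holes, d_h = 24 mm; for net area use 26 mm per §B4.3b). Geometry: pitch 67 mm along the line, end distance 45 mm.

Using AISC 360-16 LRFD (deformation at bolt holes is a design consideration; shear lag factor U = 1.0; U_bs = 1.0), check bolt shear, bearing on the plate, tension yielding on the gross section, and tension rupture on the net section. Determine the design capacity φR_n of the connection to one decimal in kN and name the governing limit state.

Bolt shear: A_b = π(22)²/4 = 380.13 mm². φR_n = 0.75 × 579 × 380.13 × 5 × 1 = 825.4 kN.
Bearing (8 mm plate, F_u = 450 MPa): end bolts L_c = 45 − 24/2 = 33, R_n = min(1.2×33×8×450, 2.4×22×8×450) = 142.56 kN/bolt; interior L_c = 67 − 24 = 43, R_n = 185.76 kN/bolt. φR_n = 0.75 × (1×142.56 + 4×185.76) = 664.2 kN.
Tension yield (gross): A_g = 163×8 = 1304 mm². φR_n = 0.90 × 350 × 1304 = 410.8 kN.
Tension rupture (net): A_n = (163 − 1×26)×8 = 1096 mm² (U = 1.0, A_e = A_n). φR_n = 0.75 × 450 × 1096 = 369.9 kN.
Governing: min(825.4, 664.2, 410.8, 369.9) = 369.9 kN → net-section rupture.

369.9 kN (net-section rupture governs)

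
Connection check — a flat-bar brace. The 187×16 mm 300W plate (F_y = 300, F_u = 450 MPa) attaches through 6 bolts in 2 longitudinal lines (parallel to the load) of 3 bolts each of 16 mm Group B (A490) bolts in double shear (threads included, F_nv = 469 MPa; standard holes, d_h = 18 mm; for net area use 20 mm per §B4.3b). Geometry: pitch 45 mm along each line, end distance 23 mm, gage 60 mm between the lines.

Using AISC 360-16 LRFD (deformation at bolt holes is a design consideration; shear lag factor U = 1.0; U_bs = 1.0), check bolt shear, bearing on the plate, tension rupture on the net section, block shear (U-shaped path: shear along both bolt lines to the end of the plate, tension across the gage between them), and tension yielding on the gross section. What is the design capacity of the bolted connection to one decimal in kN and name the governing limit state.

Bolt shear: A_b = π(16)²/4 = 201.06 mm². φR_n = 0.75 × 469 × 201.06 × 6 × 2 = 848.7 kN.
Bearing (16 mm plate, F_u = 450 MPa): end bolts L_c = 23 − 18/2 = 14, R_n = min(1.2×14×16×450, 2.4×16×16×450) = 120.96 kN/bolt; interior L_c = 45 − 18 = 27, R_n = 233.28 kN/bolt. φR_n = 0.75 × (2×120.96 + 4×233.28) = 881.3 kN.
Tension rupture (net): A_n = (187 − 2×20)×16 = 2352 mm² (U = 1.0, A_e = A_n). φR_n = 0.75 × 450 × 2352 = 793.8 kN.
Block shear: shear path 2×[23+2×45] = 2×113 mm, A_gv = 3616, A_nv = 2×(113 − 2.5×20)×16 = 2016 mm²; tension across gage: (60 − 1×20)×16 = 640 mm². R_n = min(0.6×450×2016, 0.6×300×3616) + 1.0×450×640 = min(544.32, 650.88) + 288 = 832.32 kN. φR_n = 0.75 × 832.32 = 624.2 kN.
Tension yield (gross): A_g = 187×16 = 2992 mm². φR_n = 0.90 × 300 × 2992 = 807.8 kN.
Governing: min(848.7, 881.3, 793.8, 624.2, 807.8) = 624.2 kN → block shear.

624.2 kN (block shear governs)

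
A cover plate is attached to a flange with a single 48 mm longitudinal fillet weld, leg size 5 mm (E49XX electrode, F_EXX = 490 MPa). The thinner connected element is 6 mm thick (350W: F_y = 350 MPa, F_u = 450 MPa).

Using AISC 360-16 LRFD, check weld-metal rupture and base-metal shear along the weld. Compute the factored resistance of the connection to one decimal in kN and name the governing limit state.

37.4 kN (weld metal governs)

Weld metal: throat = 0.707×5 = 3.535 mm, L = 48 mm. φR_n = 0.75 × 0.6 × 490 × 3.535 × 48 = 37.4 kN.
Base metal shear (6 mm plate): yield φR_n = 1.0×0.6×350×6×48 = 60.5 kN; rupture φR_n = 0.75×0.6×450×6×48 = 58.3 kN; take 58.3 kN (rupture).
Governing: min(37.4, 58.3) = 37.4 kN → weld metal.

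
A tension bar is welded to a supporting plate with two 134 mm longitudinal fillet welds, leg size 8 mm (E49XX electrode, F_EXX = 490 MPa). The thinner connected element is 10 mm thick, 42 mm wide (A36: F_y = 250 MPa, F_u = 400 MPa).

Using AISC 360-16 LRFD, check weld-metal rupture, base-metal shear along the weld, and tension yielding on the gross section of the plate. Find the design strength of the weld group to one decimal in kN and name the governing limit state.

Weld metal: throat = 0.707×8 = 5.656 mm, L = 2×134 = 268 mm. φR_n = 0.75 × 0.6 × 490 × 5.656 × 268 = 334.2 kN.
Base metal shear (10 mm plate): yield φR_n = 1.0×0.6×250×10×268 = 402.0 kN; rupture φR_n = 0.75×0.6×400×10×268 = 482.4 kN; take 402.0 kN (yield).
Tension yield (gross): A_g = 42×10 = 420 mm². φR_n = 0.90 × 250 × 420 = 94.5 kN.
Governing: min(334.2, 402.0, 94.5) = 94.5 kN → gross-section yield.

94.5 kN (gross-section yield governs)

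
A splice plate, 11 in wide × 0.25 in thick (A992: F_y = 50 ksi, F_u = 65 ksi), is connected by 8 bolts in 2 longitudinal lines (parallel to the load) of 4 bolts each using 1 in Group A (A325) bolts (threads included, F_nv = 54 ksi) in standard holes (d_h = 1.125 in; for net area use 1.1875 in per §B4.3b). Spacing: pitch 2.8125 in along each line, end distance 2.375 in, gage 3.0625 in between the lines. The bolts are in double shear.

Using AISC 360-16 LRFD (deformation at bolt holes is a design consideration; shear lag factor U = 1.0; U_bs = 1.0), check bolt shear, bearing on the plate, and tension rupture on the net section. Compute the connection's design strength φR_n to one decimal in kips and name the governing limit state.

105.1 kips (net-section rupture governs)

Bolt shear: A_b = π(1)²/4 = 0.7854 in². φR_n = 0.75 × 54 × 0.7854 × 8 × 2 = 508.9 kips.
Bearing (0.25 in plate, F_u = 65 ksi): end bolts L_c = 2.375 − 1.125/2 = 1.8125, R_n = min(1.2×1.8125×0.25×65, 2.4×1×0.25×65) = 35.344 kips/bolt; interior L_c = 2.8125 − 1.125 = 1.6875, R_n = 32.906 kips/bolt. φR_n = 0.75 × (2×35.344 + 6×32.906) = 201.1 kips.
Tension rupture (net): A_n = (11 − 2×1.1875)×0.25 = 2.1563 in² (U = 1.0, A_e = A_n). φR_n = 0.75 × 65 × 2.1563 = 105.1 kips.
Governing: min(508.9, 201.1, 105.1) = 105.1 kips → net-section rupture.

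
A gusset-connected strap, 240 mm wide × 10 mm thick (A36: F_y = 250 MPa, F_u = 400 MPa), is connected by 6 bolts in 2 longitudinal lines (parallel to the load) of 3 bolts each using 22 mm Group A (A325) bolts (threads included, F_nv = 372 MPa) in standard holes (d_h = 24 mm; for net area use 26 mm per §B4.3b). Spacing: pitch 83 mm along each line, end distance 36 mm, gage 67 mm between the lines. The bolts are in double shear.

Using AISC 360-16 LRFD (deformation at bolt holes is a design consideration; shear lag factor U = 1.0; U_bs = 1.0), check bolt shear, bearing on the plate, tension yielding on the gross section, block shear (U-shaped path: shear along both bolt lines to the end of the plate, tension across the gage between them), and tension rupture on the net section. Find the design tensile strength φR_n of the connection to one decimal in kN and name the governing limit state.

Bolt shear: A_b = π(22)²/4 = 380.13 mm². φR_n = 0.75 × 372 × 380.13 × 6 × 2 = 1272.7 kN.
Bearing (10 mm plate, F_u = 400 MPa): end bolts L_c = 36 − 24/2 = 24, R_n = min(1.2×24×10×400, 2.4×22×10×400) = 115.2 kN/bolt; interior L_c = 83 − 24 = 59, R_n = 211.2 kN/bolt. φR_n = 0.75 × (2×115.2 + 4×211.2) = 806.4 kN.
Tension yield (gross): A_g = 240×10 = 2400 mm². φR_n = 0.90 × 250 × 2400 = 540.0 kN.
Block shear: shear path 2×[36+2×83] = 2×202 mm, A_gv = 4040, A_nv = 2×(202 − 2.5×26)×10 = 2740 mm²; tension across gage: (67 − 1×26)×10 = 410 mm². R_n = min(0.6×400×2740, 0.6×250×4040) + 1.0×400×410 = min(657.6, 606) + 164 = 770 kN. φR_n = 0.75 × 770 = 577.5 kN.
Tension rupture (net): A_n = (240 − 2×26)×10 = 1880 mm² (U = 1.0, A_e = A_n). φR_n = 0.75 × 400 × 1880 = 564.0 kN.
Governing: min(1272.7, 806.4, 540.0, 577.5, 564.0) = 540.0 kN → gross-section yield.

540.0 kN (gross-section yield governs)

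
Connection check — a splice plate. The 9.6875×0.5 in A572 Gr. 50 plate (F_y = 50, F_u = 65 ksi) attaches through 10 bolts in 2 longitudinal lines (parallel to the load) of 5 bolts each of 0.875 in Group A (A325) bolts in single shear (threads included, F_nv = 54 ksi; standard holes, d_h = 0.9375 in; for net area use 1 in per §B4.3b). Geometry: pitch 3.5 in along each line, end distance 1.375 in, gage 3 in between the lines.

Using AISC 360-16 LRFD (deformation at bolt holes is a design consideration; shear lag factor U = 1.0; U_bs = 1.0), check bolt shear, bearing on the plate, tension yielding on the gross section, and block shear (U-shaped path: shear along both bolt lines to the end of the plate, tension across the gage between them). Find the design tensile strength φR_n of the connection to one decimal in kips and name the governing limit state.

218.0 kips (gross-section yield governs)

Bolt shear: A_b = π(0.875)²/4 = 0.60132 in². φR_n = 0.75 × 54 × 0.60132 × 10 × 1 = 243.5 kips.
Bearing (0.5 in plate, F_u = 65 ksi): end bolts L_c = 1.375 − 0.9375/2 = 0.90625, R_n = min(1.2×0.90625×0.5×65, 2.4×0.875×0.5×65) = 35.344 kips/bolt; interior L_c = 3.5 − 0.9375 = 2.5625, R_n = 68.25 kips/bolt. φR_n = 0.75 × (2×35.344 + 8×68.25) = 462.5 kips.
Tension yield (gross): A_g = 9.6875×0.5 = 4.8438 in². φR_n = 0.90 × 50 × 4.8438 = 218.0 kips.
Block shear: shear path 2×[1.375+4×3.5] = 2×15.375 in, A_gv = 15.375, A_nv = 2×(15.375 − 4.5×1)×0.5 = 10.875 in²; tension across gage: (3 − 1×1)×0.5 = 1 in². R_n = min(0.6×65×10.875, 0.6×50×15.375) + 1.0×65×1 = min(424.13, 461.25) + 65 = 489.13 kips. φR_n = 0.75 × 489.13 = 366.8 kips.
Governing: min(243.5, 462.5, 218.0, 366.8) = 218.0 kips → gross-section yield.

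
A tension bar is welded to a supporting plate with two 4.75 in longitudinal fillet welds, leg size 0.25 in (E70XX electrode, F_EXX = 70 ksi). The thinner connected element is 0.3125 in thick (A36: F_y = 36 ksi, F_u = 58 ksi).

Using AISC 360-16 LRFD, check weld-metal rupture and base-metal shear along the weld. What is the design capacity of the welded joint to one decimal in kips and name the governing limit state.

52.9 kips (weld metal governs)

Weld metal: throat = 0.707×0.25 = 0.17675 in, L = 2×4.75 = 9.5 in. φR_n = 0.75 × 0.6 × 70 × 0.17675 × 9.5 = 52.9 kips.
Base metal shear (0.3125 in plate): yield φR_n = 1.0×0.6×36×0.3125×9.5 = 64.1 kips; rupture φR_n = 0.75×0.6×58×0.3125×9.5 = 77.5 kips; take 64.1 kips (yield).
Governing: min(52.9, 64.1) = 52.9 kips → weld metal.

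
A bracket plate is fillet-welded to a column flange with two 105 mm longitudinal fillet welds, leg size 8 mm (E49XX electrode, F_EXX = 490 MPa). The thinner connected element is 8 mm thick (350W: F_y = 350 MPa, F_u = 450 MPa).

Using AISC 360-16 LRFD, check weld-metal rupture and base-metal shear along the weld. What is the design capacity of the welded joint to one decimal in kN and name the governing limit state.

261.9 kN (weld metal governs)

Weld metal: throat = 0.707×8 = 5.656 mm, L = 2×105 = 210 mm. φR_n = 0.75 × 0.6 × 490 × 5.656 × 210 = 261.9 kN.
Base metal shear (8 mm plate): yield φR_n = 1.0×0.6×350×8×210 = 352.8 kN; rupture φR_n = 0.75×0.6×450×8×210 = 340.2 kN; take 340.2 kN (rupture).
Governing: min(261.9, 340.2) = 261.9 kN → weld metal.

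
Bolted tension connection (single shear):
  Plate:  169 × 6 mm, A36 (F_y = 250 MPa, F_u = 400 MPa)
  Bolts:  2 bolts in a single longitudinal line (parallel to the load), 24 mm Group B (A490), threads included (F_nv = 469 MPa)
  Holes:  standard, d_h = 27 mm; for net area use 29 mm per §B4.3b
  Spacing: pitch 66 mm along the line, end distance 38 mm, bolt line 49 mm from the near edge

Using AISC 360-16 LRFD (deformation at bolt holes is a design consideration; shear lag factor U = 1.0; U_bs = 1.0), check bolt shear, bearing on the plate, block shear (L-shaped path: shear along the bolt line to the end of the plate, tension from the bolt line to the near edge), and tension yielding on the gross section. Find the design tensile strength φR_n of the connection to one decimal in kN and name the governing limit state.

Bolt shear: A_b = π(24)²/4 = 452.39 mm². φR_n = 0.75 × 469 × 452.39 × 2 × 1 = 318.3 kN.
Bearing (6 mm plate, F_u = 400 MPa): end bolts L_c = 38 − 27/2 = 24.5, R_n = min(1.2×24.5×6×400, 2.4×24×6×400) = 70.56 kN/bolt; interior L_c = 66 − 27 = 39, R_n = 112.32 kN/bolt. φR_n = 0.75 × (1×70.56 + 1×112.32) = 137.2 kN.
Block shear: shear path 1×[38+1×66] = 1×104 mm, A_gv = 624, A_nv = 1×(104 − 1.5×29)×6 = 363 mm²; tension to near edge: (49 − 0.5×29)×6 = 207 mm². R_n = min(0.6×400×363, 0.6×250×624) + 1.0×400×207 = min(87.12, 93.6) + 82.8 = 169.92 kN. φR_n = 0.75 × 169.92 = 127.4 kN.
Tension yield (gross): A_g = 169×6 = 1014 mm². φR_n = 0.90 × 250 × 1014 = 228.2 kN.
Governing: min(318.3, 137.2, 127.4, 228.2) = 127.4 kN → block shear.

127.4 kN (block shear governs)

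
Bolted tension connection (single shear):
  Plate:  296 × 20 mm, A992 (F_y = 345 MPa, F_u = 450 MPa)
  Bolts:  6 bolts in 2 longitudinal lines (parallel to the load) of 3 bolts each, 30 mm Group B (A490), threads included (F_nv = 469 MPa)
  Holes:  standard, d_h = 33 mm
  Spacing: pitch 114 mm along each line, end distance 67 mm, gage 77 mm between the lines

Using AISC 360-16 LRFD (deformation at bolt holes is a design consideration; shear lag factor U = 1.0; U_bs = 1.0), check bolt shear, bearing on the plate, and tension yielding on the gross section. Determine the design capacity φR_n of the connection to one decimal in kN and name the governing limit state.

Bolt shear: A_b = π(30)²/4 = 706.86 mm². φR_n = 0.75 × 469 × 706.86 × 6 × 1 = 1491.8 kN.
Bearing (20 mm plate, F_u = 450 MPa): end bolts L_c = 67 − 33/2 = 50.5, R_n = min(1.2×50.5×20×450, 2.4×30×20×450) = 545.4 kN/bolt; interior L_c = 114 − 33 = 81, R_n = 648 kN/bolt. φR_n = 0.75 × (2×545.4 + 4×648) = 2762.1 kN.
Tension yield (gross): A_g = 296×20 = 5920 mm². φR_n = 0.90 × 345 × 5920 = 1838.2 kN.
Governing: min(1491.8, 2762.1, 1838.2) = 1491.8 kN → bolt shear.

1491.8 kN (bolt shear governs)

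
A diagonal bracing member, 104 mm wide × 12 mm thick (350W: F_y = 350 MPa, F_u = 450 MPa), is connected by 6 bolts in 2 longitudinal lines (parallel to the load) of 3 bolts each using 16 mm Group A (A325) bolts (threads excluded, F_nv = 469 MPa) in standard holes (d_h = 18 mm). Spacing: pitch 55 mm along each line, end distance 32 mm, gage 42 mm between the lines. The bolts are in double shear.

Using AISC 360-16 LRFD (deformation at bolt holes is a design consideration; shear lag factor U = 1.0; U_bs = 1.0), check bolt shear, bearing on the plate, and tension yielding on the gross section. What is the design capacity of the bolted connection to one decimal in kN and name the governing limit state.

Bolt shear: A_b = π(16)²/4 = 201.06 mm². φR_n = 0.75 × 469 × 201.06 × 6 × 2 = 848.7 kN.
Bearing (12 mm plate, F_u = 450 MPa): end bolts L_c = 32 − 18/2 = 23, R_n = min(1.2×23×12×450, 2.4×16×12×450) = 149.04 kN/bolt; interior L_c = 55 − 18 = 37, R_n = 207.36 kN/bolt. φR_n = 0.75 × (2×149.04 + 4×207.36) = 845.6 kN.
Tension yield (gross): A_g = 104×12 = 1248 mm². φR_n = 0.90 × 350 × 1248 = 393.1 kN.
Governing: min(848.7, 845.6, 393.1) = 393.1 kN → gross-section yield.

393.1 kN (gross-section yield governs)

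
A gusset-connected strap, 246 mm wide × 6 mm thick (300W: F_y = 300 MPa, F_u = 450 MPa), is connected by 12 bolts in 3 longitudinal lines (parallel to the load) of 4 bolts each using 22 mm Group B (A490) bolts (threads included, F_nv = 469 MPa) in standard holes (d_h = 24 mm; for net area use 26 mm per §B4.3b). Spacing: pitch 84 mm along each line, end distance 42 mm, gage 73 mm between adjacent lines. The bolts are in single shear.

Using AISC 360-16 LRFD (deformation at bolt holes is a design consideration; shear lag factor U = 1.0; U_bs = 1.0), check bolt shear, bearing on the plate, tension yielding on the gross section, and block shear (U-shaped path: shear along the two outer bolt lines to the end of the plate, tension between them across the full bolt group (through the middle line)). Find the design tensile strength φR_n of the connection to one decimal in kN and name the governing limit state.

398.5 kN (gross-section yield governs)

Bolt shear: A_b = π(22)²/4 = 380.13 mm². φR_n = 0.75 × 469 × 380.13 × 12 × 1 = 1604.5 kN.
Bearing (6 mm plate, F_u = 450 MPa): end bolts L_c = 42 − 24/2 = 30, R_n = min(1.2×30×6×450, 2.4×22×6×450) = 97.2 kN/bolt; interior L_c = 84 − 24 = 60, R_n = 142.56 kN/bolt. φR_n = 0.75 × (3×97.2 + 9×142.56) = 1181.0 kN.
Tension yield (gross): A_g = 246×6 = 1476 mm². φR_n = 0.90 × 300 × 1476 = 398.5 kN.
Block shear: shear path 2×[42+3×84] = 2×294 mm, A_gv = 3528, A_nv = 2×(294 − 3.5×26)×6 = 2436 mm²; tension across gage: (146 − 2×26)×6 = 564 mm². R_n = min(0.6×450×2436, 0.6×300×3528) + 1.0×450×564 = min(657.72, 635.04) + 253.8 = 888.84 kN. φR_n = 0.75 × 888.84 = 666.6 kN.
Governing: min(1604.5, 1181.0, 398.5, 666.6) = 398.5 kN → gross-section yield.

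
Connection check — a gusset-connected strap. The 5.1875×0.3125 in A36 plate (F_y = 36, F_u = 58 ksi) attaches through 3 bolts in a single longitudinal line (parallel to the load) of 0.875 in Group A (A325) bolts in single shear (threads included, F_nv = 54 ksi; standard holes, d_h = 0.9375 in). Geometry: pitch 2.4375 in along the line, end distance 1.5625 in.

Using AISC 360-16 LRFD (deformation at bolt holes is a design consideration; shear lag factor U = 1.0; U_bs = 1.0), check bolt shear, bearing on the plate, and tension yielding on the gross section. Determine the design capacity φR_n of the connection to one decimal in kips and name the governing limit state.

52.5 kips (gross-section yield governs)

Bolt shear: A_b = π(0.875)²/4 = 0.60132 in². φR_n = 0.75 × 54 × 0.60132 × 3 × 1 = 73.1 kips.
Bearing (0.3125 in plate, F_u = 58 ksi): end bolts L_c = 1.5625 − 0.9375/2 = 1.09375, R_n = min(1.2×1.09375×0.3125×58, 2.4×0.875×0.3125×58) = 23.789 kips/bolt; interior L_c = 2.4375 − 0.9375 = 1.5, R_n = 32.625 kips/bolt. φR_n = 0.75 × (1×23.789 + 2×32.625) = 66.8 kips.
Tension yield (gross): A_g = 5.1875×0.3125 = 1.6211 in². φR_n = 0.90 × 36 × 1.6211 = 52.5 kips.
Governing: min(73.1, 66.8, 52.5) = 52.5 kips → gross-section yield.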